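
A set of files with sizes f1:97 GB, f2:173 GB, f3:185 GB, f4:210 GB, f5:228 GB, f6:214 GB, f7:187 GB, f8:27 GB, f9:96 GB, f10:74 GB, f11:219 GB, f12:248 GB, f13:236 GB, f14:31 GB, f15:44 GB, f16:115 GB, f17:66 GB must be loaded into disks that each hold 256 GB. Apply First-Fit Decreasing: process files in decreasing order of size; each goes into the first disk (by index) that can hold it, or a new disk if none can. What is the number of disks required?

Sorted descending: 248, 236, 228, 219, 214, 210, 187, 185, 173, 115, 97, 96, 74, 66, 44, 31, 27.
248 GB → disk 1 (remaining 8 GB)
236 GB → disk 2 (remaining 20 GB)
228 GB → disk 3 (remaining 28 GB)
219 GB → disk 4 (remaining 37 GB)
214 GB → disk 5 (remaining 42 GB)
210 GB → disk 6 (remaining 46 GB)
187 GB → disk 7 (remaining 69 GB)
185 GB → disk 8 (remaining 71 GB)
173 GB → disk 9 (remaining 83 GB)
115 GB → disk 10 (remaining 141 GB)
97 GB → disk 10 (remaining 44 GB)
96 GB → disk 11 (remaining 160 GB)
74 GB → disk 9 (remaining 9 GB)
66 GB → disk 7 (remaining 3 GB)
44 GB → disk 6 (remaining 2 GB)
31 GB → disk 4 (remaining 6 GB)
27 GB → disk 3 (remaining 1 GB)

11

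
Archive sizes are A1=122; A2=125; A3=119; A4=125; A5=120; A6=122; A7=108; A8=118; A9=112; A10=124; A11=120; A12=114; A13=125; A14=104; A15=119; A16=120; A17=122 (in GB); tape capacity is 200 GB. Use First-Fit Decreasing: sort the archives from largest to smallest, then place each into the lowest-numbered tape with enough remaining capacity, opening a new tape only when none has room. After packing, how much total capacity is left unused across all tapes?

1381

Sorted descending: 125, 125, 125, 124, 122, 122, 122, 120, 120, 120, 119, 119, 118, 114, 112, 108, 104.
tape 1: place 125 GB, 75 GB left
tape 2: place 125 GB, 75 GB left
tape 3: place 125 GB, 75 GB left
tape 4: place 124 GB, 76 GB left
tape 5: place 122 GB, 78 GB left
tape 6: place 122 GB, 78 GB left
tape 7: place 122 GB, 78 GB left
tape 8: place 120 GB, 80 GB left
tape 9: place 120 GB, 80 GB left
tape 10: place 120 GB, 80 GB left
tape 11: place 119 GB, 81 GB left
tape 12: place 119 GB, 81 GB left
tape 13: place 118 GB, 82 GB left
tape 14: place 114 GB, 86 GB left
tape 15: place 112 GB, 88 GB left
tape 16: place 108 GB, 92 GB left
tape 17: place 104 GB, 96 GB left
17 tapes × 200 GB = 3400 GB; used 2019 GB; unused 1381 GB.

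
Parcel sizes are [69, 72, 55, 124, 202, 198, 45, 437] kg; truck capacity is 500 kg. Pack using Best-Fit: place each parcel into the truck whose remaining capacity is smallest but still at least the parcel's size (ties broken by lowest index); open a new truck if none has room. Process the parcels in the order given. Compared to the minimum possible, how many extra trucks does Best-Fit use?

Best-Fit: [69,72,55,124] [202,198,45] [437] → 3 trucks.
Total size 1202 kg; any packing needs at least ⌈1202/500⌉ = 3 trucks.
So 3 is already optimal.

0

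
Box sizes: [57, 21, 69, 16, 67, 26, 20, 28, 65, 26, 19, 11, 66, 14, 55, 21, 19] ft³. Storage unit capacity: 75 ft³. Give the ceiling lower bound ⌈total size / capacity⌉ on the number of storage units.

Total size = 57 + 21 + 69 + 16 + 67 + 26 + 20 + 28 + 65 + 26 + 19 + 11 + 66 + 14 + 55 + 21 + 19 = 600 ft³.
⌈600 / 75⌉ = 8.

8 storage units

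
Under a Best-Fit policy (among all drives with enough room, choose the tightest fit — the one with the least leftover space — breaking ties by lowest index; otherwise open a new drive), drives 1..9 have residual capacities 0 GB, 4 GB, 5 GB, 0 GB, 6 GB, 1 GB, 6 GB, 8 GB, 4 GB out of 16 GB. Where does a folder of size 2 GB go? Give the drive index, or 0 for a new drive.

Drives with room: drive 2 (4 GB), drive 3 (5 GB), drive 5 (6 GB), drive 7 (6 GB), drive 8 (8 GB), drive 9 (4 GB).
Tightest fit is drive 2 with 4 GB free.

2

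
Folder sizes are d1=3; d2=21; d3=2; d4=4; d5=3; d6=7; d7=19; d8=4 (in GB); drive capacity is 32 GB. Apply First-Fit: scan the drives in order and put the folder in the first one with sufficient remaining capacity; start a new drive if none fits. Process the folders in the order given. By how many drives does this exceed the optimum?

First-Fit: [3,21,2,4] [3,7,19] [4] → 3 drives.
Total size 63 GB; any packing needs at least ⌈63/32⌉ = 2 drives.
An optimal packing achieves that bound: [21,7,4] [19,4,3,3,2] → 2 drives.
Excess: 3 − 2 = 1.

1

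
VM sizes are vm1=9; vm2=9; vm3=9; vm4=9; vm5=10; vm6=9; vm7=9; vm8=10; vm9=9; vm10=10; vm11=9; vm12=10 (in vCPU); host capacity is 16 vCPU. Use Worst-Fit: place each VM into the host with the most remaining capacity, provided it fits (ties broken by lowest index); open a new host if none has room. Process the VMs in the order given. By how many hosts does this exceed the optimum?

0

Worst-Fit: [9] [9] [9] [9] [10] [9] [9] [10] [9] [10] [9] [10] → 12 hosts.
12 VMs exceed 8 vCPU (half the capacity), and no two of those can share a host, so at least 12 hosts are needed.
So 12 is already optimal.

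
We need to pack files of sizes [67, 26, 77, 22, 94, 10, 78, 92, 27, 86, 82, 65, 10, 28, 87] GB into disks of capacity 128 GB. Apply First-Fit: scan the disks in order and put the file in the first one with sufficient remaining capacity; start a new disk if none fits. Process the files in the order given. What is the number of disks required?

9

Put 67 GB in disk 1; 61 GB remain.
Put 26 GB in disk 1; 35 GB remain.
Put 77 GB in disk 2; 51 GB remain.
Put 22 GB in disk 1; 13 GB remain.
Put 94 GB in disk 3; 34 GB remain.
Put 10 GB in disk 1; 3 GB remain.
Put 78 GB in disk 4; 50 GB remain.
Put 92 GB in disk 5; 36 GB remain.
Put 27 GB in disk 2; 24 GB remain.
Put 86 GB in disk 6; 42 GB remain.
Put 82 GB in disk 7; 46 GB remain.
Put 65 GB in disk 8; 63 GB remain.
Put 10 GB in disk 2; 14 GB remain.
Put 28 GB in disk 3; 6 GB remain.
Put 87 GB in disk 9; 41 GB remain.
Final disks: [67,26,22,10] [77,27,10] [94,28] [78] [92] [86] [82] [65] [87].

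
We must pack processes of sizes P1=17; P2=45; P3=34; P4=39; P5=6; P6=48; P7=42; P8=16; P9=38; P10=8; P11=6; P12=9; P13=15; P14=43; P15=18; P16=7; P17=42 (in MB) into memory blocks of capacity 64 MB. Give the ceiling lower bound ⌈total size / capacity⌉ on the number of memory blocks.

Total size = 17 + 45 + 34 + 39 + 6 + 48 + 42 + 16 + 38 + 8 + 6 + 9 + 15 + 43 + 18 + 7 + 42 = 433 MB.
⌈433 / 64⌉ = 7.

7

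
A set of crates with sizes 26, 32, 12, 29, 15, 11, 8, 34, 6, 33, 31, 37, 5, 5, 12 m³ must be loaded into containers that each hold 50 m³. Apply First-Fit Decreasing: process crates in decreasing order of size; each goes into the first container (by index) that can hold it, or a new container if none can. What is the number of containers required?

7

Sorted descending: 37, 34, 33, 32, 31, 29, 26, 15, 12, 12, 11, 8, 6, 5, 5.
Put 37 m³ in container 1; 13 m³ remain.
Put 34 m³ in container 2; 16 m³ remain.
Put 33 m³ in container 3; 17 m³ remain.
Put 32 m³ in container 4; 18 m³ remain.
Put 31 m³ in container 5; 19 m³ remain.
Put 29 m³ in container 6; 21 m³ remain.
Put 26 m³ in container 7; 24 m³ remain.
Put 15 m³ in container 2; 1 m³ remain.
Put 12 m³ in container 1; 1 m³ remain.
Put 12 m³ in container 3; 5 m³ remain.
Put 11 m³ in container 4; 7 m³ remain.
Put 8 m³ in container 5; 11 m³ remain.
Put 6 m³ in container 4; 1 m³ remain.
Put 5 m³ in container 3; 0 m³ remain.
Put 5 m³ in container 5; 6 m³ remain.
Final containers: [37,12] [34,15] [33,12,5] [32,11,6] [31,8,5] [29] [26].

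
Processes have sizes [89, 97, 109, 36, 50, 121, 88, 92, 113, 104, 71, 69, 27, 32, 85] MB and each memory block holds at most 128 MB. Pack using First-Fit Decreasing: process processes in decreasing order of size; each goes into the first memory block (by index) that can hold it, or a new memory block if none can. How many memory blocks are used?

11

Sorted descending: 121, 113, 109, 104, 97, 92, 89, 88, 85, 71, 69, 50, 36, 32, 27.
Put 121 MB in memory block 1; 7 MB remain.
Put 113 MB in memory block 2; 15 MB remain.
Put 109 MB in memory block 3; 19 MB remain.
Put 104 MB in memory block 4; 24 MB remain.
Put 97 MB in memory block 5; 31 MB remain.
Put 92 MB in memory block 6; 36 MB remain.
Put 89 MB in memory block 7; 39 MB remain.
Put 88 MB in memory block 8; 40 MB remain.
Put 85 MB in memory block 9; 43 MB remain.
Put 71 MB in memory block 10; 57 MB remain.
Put 69 MB in memory block 11; 59 MB remain.
Put 50 MB in memory block 10; 7 MB remain.
Put 36 MB in memory block 6; 0 MB remain.
Put 32 MB in memory block 7; 7 MB remain.
Put 27 MB in memory block 5; 4 MB remain.
Final memory blocks: [121] [113] [109] [104] [97,27] [92,36] [89,32] [88] [85] [71,50] [69].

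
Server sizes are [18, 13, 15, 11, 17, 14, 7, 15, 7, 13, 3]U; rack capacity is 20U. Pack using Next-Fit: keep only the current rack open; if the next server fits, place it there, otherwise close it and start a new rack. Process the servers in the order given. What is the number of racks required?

10 racks

rack 1: place 18U, 2U left
rack 2: place 13U, 7U left
rack 3: place 15U, 5U left
rack 4: place 11U, 9U left
rack 5: place 17U, 3U left
rack 6: place 14U, 6U left
rack 7: place 7U, 13U left
rack 8: place 15U, 5U left
rack 9: place 7U, 13U left
rack 9: place 13U, 0U left
rack 10: place 3U, 17U left
Final racks: [18] [13] [15] [11] [17] [14] [7] [15] [7,13] [3].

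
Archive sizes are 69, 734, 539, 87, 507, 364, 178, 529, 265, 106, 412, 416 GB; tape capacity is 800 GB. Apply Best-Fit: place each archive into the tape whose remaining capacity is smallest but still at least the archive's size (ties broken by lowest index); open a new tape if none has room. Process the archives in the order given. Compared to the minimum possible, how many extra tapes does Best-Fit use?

0

Best-Fit: [69,539,87] [734] [507,178,106] [364,412] [529,265] [416] → 6 tapes.
Total size 4206 GB; any packing needs at least ⌈4206/800⌉ = 6 tapes.
So 6 is already optimal.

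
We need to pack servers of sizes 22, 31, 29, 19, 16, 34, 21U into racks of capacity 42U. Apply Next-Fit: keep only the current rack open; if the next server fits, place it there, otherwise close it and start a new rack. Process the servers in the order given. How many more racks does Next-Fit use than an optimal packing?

1

Next-Fit: [22] [31] [29] [19,16] [34] [21] → 6 racks.
Total size 172U; any packing needs at least ⌈172/42⌉ = 5 racks.
An optimal packing achieves that bound: [34] [31] [29] [22,19] [21,16] → 5 racks.
Excess: 6 − 5 = 1.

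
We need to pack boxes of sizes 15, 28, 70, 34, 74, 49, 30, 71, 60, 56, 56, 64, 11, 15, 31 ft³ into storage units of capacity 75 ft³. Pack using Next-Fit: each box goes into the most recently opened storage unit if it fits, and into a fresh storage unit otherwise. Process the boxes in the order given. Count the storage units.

15 ft³ → storage unit 1 (remaining 60 ft³)
28 ft³ → storage unit 1 (remaining 32 ft³)
70 ft³ → storage unit 2 (remaining 5 ft³)
34 ft³ → storage unit 3 (remaining 41 ft³)
74 ft³ → storage unit 4 (remaining 1 ft³)
49 ft³ → storage unit 5 (remaining 26 ft³)
30 ft³ → storage unit 6 (remaining 45 ft³)
71 ft³ → storage unit 7 (remaining 4 ft³)
60 ft³ → storage unit 8 (remaining 15 ft³)
56 ft³ → storage unit 9 (remaining 19 ft³)
56 ft³ → storage unit 10 (remaining 19 ft³)
64 ft³ → storage unit 11 (remaining 11 ft³)
11 ft³ → storage unit 11 (remaining 0 ft³)
15 ft³ → storage unit 12 (remaining 60 ft³)
31 ft³ → storage unit 12 (remaining 29 ft³)

12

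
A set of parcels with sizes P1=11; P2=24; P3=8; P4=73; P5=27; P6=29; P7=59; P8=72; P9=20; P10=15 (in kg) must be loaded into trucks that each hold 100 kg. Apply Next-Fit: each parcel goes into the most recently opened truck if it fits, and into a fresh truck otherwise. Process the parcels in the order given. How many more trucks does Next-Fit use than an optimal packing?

Next-Fit: [11,24,8] [73,27] [29,59] [72,20] [15] → 5 trucks.
Total size 338 kg; any packing needs at least ⌈338/100⌉ = 4 trucks.
An optimal packing achieves that bound: [73,27] [72,24] [59,29,11] [20,15,8] → 4 trucks.
Excess: 5 − 4 = 1.

1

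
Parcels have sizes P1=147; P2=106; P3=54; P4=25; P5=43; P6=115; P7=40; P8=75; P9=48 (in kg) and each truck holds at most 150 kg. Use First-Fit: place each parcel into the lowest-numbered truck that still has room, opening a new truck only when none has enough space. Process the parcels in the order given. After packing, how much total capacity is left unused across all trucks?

P1 (147 kg) → truck 1 (remaining 3 kg)
P2 (106 kg) → truck 2 (remaining 44 kg)
P3 (54 kg) → truck 3 (remaining 96 kg)
P4 (25 kg) → truck 2 (remaining 19 kg)
P5 (43 kg) → truck 3 (remaining 53 kg)
P6 (115 kg) → truck 4 (remaining 35 kg)
P7 (40 kg) → truck 3 (remaining 13 kg)
P8 (75 kg) → truck 5 (remaining 75 kg)
P9 (48 kg) → truck 5 (remaining 27 kg)
5 trucks × 150 kg = 750 kg; used 653 kg; unused 97 kg.

97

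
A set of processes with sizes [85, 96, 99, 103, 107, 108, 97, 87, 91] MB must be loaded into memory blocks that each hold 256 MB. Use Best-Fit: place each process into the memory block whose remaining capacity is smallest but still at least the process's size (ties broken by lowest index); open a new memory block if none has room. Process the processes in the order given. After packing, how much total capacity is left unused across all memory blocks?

407

Put 85 MB in memory block 1; 171 MB remain.
Put 96 MB in memory block 1; 75 MB remain.
Put 99 MB in memory block 2; 157 MB remain.
Put 103 MB in memory block 2; 54 MB remain.
Put 107 MB in memory block 3; 149 MB remain.
Put 108 MB in memory block 3; 41 MB remain.
Put 97 MB in memory block 4; 159 MB remain.
Put 87 MB in memory block 4; 72 MB remain.
Put 91 MB in memory block 5; 165 MB remain.
5 memory blocks × 256 MB = 1280 MB; used 873 MB; unused 407 MB.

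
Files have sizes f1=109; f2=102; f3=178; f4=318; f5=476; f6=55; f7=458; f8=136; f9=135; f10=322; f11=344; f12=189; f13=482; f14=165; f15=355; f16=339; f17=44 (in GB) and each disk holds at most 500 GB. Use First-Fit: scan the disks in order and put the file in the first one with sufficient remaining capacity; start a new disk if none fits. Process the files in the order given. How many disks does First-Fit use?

10

f1 (109 GB) → disk 1 (remaining 391 GB)
f2 (102 GB) → disk 1 (remaining 289 GB)
f3 (178 GB) → disk 1 (remaining 111 GB)
f4 (318 GB) → disk 2 (remaining 182 GB)
f5 (476 GB) → disk 3 (remaining 24 GB)
f6 (55 GB) → disk 1 (remaining 56 GB)
f7 (458 GB) → disk 4 (remaining 42 GB)
f8 (136 GB) → disk 2 (remaining 46 GB)
f9 (135 GB) → disk 5 (remaining 365 GB)
f10 (322 GB) → disk 5 (remaining 43 GB)
f11 (344 GB) → disk 6 (remaining 156 GB)
f12 (189 GB) → disk 7 (remaining 311 GB)
f13 (482 GB) → disk 8 (remaining 18 GB)
f14 (165 GB) → disk 7 (remaining 146 GB)
f15 (355 GB) → disk 9 (remaining 145 GB)
f16 (339 GB) → disk 10 (remaining 161 GB)
f17 (44 GB) → disk 1 (remaining 12 GB)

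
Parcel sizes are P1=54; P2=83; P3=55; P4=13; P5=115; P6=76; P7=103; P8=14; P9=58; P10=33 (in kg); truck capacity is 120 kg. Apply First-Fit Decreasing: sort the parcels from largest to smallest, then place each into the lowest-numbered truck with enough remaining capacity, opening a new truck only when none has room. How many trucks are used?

6 trucks

Sorted descending: 115, 103, 83, 76, 58, 55, 54, 33, 14, 13.
truck 1: place 115 kg, 5 kg left
truck 2: place 103 kg, 17 kg left
truck 3: place 83 kg, 37 kg left
truck 4: place 76 kg, 44 kg left
truck 5: place 58 kg, 62 kg left
truck 5: place 55 kg, 7 kg left
truck 6: place 54 kg, 66 kg left
truck 3: place 33 kg, 4 kg left
truck 2: place 14 kg, 3 kg left
truck 4: place 13 kg, 31 kg left
Final trucks: [115] [103,14] [83,33] [76,13] [58,55] [54].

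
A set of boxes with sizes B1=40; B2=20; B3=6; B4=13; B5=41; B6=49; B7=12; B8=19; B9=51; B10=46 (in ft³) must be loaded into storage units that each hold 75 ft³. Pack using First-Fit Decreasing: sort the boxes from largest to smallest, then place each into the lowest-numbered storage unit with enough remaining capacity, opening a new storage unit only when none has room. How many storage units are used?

Sorted descending: 51, 49, 46, 41, 40, 20, 19, 13, 12, 6.
storage unit 1: place 51 ft³, 24 ft³ left
storage unit 2: place 49 ft³, 26 ft³ left
storage unit 3: place 46 ft³, 29 ft³ left
storage unit 4: place 41 ft³, 34 ft³ left
storage unit 5: place 40 ft³, 35 ft³ left
storage unit 1: place 20 ft³, 4 ft³ left
storage unit 2: place 19 ft³, 7 ft³ left
storage unit 3: place 13 ft³, 16 ft³ left
storage unit 3: place 12 ft³, 4 ft³ left
storage unit 2: place 6 ft³, 1 ft³ left
Final storage units: [51,20] [49,19,6] [46,13,12] [41] [40].

5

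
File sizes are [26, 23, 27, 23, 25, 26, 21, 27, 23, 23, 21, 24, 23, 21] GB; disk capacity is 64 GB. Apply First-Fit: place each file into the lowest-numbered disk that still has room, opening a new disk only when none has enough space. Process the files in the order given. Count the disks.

7 disks

26 GB → disk 1 (remaining 38 GB)
23 GB → disk 1 (remaining 15 GB)
27 GB → disk 2 (remaining 37 GB)
23 GB → disk 2 (remaining 14 GB)
25 GB → disk 3 (remaining 39 GB)
26 GB → disk 3 (remaining 13 GB)
21 GB → disk 4 (remaining 43 GB)
27 GB → disk 4 (remaining 16 GB)
23 GB → disk 5 (remaining 41 GB)
23 GB → disk 5 (remaining 18 GB)
21 GB → disk 6 (remaining 43 GB)
24 GB → disk 6 (remaining 19 GB)
23 GB → disk 7 (remaining 41 GB)
21 GB → disk 7 (remaining 20 GB)
Final disks: [26,23] [27,23] [25,26] [21,27] [23,23] [21,24] [23,21].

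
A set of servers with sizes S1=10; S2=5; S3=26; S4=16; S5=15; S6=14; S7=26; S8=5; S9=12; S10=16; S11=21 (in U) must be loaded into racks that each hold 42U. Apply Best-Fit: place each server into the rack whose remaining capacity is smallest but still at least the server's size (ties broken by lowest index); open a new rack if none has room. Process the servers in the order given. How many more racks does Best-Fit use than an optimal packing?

Best-Fit: [10,5,26] [16,15,5] [14,26] [12,16] [21] → 5 racks.
Total size 166U; any packing needs at least ⌈166/42⌉ = 4 racks.
An optimal packing achieves that bound: [26,16] [26,16] [21,15,5] [14,12,10,5] → 4 racks.
Excess: 5 − 4 = 1.

1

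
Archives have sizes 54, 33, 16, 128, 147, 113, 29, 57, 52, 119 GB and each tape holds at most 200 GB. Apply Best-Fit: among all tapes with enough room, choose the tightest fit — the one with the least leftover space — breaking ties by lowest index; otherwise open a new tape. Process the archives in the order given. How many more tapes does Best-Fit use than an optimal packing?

1

Best-Fit: [54,33,16] [128,57] [147,29] [113,52] [119] → 5 tapes.
Total size 748 GB; any packing needs at least ⌈748/200⌉ = 4 tapes.
An optimal packing achieves that bound: [147,52] [128,57] [119,54,16] [113,33,29] → 4 tapes.
Excess: 5 − 4 = 1.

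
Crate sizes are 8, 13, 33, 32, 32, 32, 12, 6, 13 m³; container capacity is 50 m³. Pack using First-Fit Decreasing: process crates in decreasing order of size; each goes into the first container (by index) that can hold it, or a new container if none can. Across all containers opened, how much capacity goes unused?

Sorted descending: 33, 32, 32, 32, 13, 13, 12, 8, 6.
33 m³ → container 1 (remaining 17 m³)
32 m³ → container 2 (remaining 18 m³)
32 m³ → container 3 (remaining 18 m³)
32 m³ → container 4 (remaining 18 m³)
13 m³ → container 1 (remaining 4 m³)
13 m³ → container 2 (remaining 5 m³)
12 m³ → container 3 (remaining 6 m³)
8 m³ → container 4 (remaining 10 m³)
6 m³ → container 3 (remaining 0 m³)
4 containers × 50 m³ = 200 m³; used 181 m³; unused 19 m³.

19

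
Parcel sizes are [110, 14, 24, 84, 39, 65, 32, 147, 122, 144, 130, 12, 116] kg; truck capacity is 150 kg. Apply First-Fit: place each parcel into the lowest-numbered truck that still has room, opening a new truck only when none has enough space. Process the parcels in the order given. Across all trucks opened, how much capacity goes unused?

Put 110 kg in truck 1; 40 kg remain.
Put 14 kg in truck 1; 26 kg remain.
Put 24 kg in truck 1; 2 kg remain.
Put 84 kg in truck 2; 66 kg remain.
Put 39 kg in truck 2; 27 kg remain.
Put 65 kg in truck 3; 85 kg remain.
Put 32 kg in truck 3; 53 kg remain.
Put 147 kg in truck 4; 3 kg remain.
Put 122 kg in truck 5; 28 kg remain.
Put 144 kg in truck 6; 6 kg remain.
Put 130 kg in truck 7; 20 kg remain.
Put 12 kg in truck 2; 15 kg remain.
Put 116 kg in truck 8; 34 kg remain.
8 trucks × 150 kg = 1200 kg; used 1039 kg; unused 161 kg.

161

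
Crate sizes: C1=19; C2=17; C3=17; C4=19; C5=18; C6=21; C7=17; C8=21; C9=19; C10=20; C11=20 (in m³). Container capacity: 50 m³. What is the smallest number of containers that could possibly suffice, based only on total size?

5

Total size = 19 + 17 + 17 + 19 + 18 + 21 + 17 + 21 + 19 + 20 + 20 = 208 m³.
⌈208 / 50⌉ = 5.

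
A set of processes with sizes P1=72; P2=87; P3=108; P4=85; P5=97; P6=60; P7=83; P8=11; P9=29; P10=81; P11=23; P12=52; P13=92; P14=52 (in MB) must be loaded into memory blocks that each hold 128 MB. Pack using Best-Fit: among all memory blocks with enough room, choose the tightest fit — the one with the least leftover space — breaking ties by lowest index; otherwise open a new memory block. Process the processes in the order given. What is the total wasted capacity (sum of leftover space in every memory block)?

memory block 1: place P1 (72 MB), 56 MB left
memory block 2: place P2 (87 MB), 41 MB left
memory block 3: place P3 (108 MB), 20 MB left
memory block 4: place P4 (85 MB), 43 MB left
memory block 5: place P5 (97 MB), 31 MB left
memory block 6: place P6 (60 MB), 68 MB left
memory block 7: place P7 (83 MB), 45 MB left
memory block 3: place P8 (11 MB), 9 MB left
memory block 5: place P9 (29 MB), 2 MB left
memory block 8: place P10 (81 MB), 47 MB left
memory block 2: place P11 (23 MB), 18 MB left
memory block 1: place P12 (52 MB), 4 MB left
memory block 9: place P13 (92 MB), 36 MB left
memory block 6: place P14 (52 MB), 16 MB left
9 memory blocks × 128 MB = 1152 MB; used 932 MB; unused 220 MB.

220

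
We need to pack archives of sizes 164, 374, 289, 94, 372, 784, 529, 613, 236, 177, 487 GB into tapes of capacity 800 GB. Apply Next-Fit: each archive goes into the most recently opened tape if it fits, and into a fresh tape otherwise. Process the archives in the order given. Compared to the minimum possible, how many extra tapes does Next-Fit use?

1

Next-Fit: [164,374] [289,94,372] [784] [529] [613] [236,177] [487] → 7 tapes.
Total size 4119 GB; any packing needs at least ⌈4119/800⌉ = 6 tapes.
An optimal packing achieves that bound: [784] [613,177] [529,236] [487,289] [374,372] [164,94] → 6 tapes.
Excess: 7 − 6 = 1.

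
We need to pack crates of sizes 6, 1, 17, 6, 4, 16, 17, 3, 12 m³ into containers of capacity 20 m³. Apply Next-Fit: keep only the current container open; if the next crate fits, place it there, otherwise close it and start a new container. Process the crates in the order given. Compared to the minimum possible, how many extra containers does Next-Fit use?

Next-Fit: [6,1] [17] [6,4] [16] [17,3] [12] → 6 containers.
Total size 82 m³; any packing needs at least ⌈82/20⌉ = 5 containers.
An optimal packing achieves that bound: [17,3] [17,1] [16,4] [12,6] [6] → 5 containers.
Excess: 6 − 5 = 1.

1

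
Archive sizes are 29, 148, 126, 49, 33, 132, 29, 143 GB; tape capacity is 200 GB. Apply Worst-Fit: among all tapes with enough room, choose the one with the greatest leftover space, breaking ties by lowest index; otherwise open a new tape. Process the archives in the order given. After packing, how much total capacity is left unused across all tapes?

29 GB → tape 1 (remaining 171 GB)
148 GB → tape 1 (remaining 23 GB)
126 GB → tape 2 (remaining 74 GB)
49 GB → tape 2 (remaining 25 GB)
33 GB → tape 3 (remaining 167 GB)
132 GB → tape 3 (remaining 35 GB)
29 GB → tape 3 (remaining 6 GB)
143 GB → tape 4 (remaining 57 GB)
4 tapes × 200 GB = 800 GB; used 689 GB; unused 111 GB.

111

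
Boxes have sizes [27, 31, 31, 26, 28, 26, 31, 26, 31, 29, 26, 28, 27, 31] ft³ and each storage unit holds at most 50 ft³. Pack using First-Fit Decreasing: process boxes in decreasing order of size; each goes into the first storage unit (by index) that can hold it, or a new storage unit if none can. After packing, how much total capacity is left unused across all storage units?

Sorted descending: 31, 31, 31, 31, 31, 29, 28, 28, 27, 27, 26, 26, 26, 26.
Put 31 ft³ in storage unit 1; 19 ft³ remain.
Put 31 ft³ in storage unit 2; 19 ft³ remain.
Put 31 ft³ in storage unit 3; 19 ft³ remain.
Put 31 ft³ in storage unit 4; 19 ft³ remain.
Put 31 ft³ in storage unit 5; 19 ft³ remain.
Put 29 ft³ in storage unit 6; 21 ft³ remain.
Put 28 ft³ in storage unit 7; 22 ft³ remain.
Put 28 ft³ in storage unit 8; 22 ft³ remain.
Put 27 ft³ in storage unit 9; 23 ft³ remain.
Put 27 ft³ in storage unit 10; 23 ft³ remain.
Put 26 ft³ in storage unit 11; 24 ft³ remain.
Put 26 ft³ in storage unit 12; 24 ft³ remain.
Put 26 ft³ in storage unit 13; 24 ft³ remain.
Put 26 ft³ in storage unit 14; 24 ft³ remain.
14 storage units × 50 ft³ = 700 ft³; used 398 ft³; unused 302 ft³.

302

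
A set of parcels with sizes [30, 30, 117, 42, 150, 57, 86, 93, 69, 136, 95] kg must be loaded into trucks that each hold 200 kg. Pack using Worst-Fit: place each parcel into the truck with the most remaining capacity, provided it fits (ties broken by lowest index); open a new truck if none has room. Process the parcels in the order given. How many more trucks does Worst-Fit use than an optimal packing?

Worst-Fit: [30,30,117] [42,150] [57,86] [93,69] [136] [95] → 6 trucks.
Total size 905 kg; any packing needs at least ⌈905/200⌉ = 5 trucks.
An optimal packing achieves that bound: [150,42] [136,57] [117,69] [95,93] [86,30,30] → 5 trucks.
Excess: 6 − 5 = 1.

1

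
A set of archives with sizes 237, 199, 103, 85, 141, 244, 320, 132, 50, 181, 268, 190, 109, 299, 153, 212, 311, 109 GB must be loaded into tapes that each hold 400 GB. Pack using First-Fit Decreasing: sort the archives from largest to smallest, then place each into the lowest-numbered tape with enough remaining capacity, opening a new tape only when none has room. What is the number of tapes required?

9

Sorted descending: 320, 311, 299, 268, 244, 237, 212, 199, 190, 181, 153, 141, 132, 109, 109, 103, 85, 50.
320 GB → tape 1 (remaining 80 GB)
311 GB → tape 2 (remaining 89 GB)
299 GB → tape 3 (remaining 101 GB)
268 GB → tape 4 (remaining 132 GB)
244 GB → tape 5 (remaining 156 GB)
237 GB → tape 6 (remaining 163 GB)
212 GB → tape 7 (remaining 188 GB)
199 GB → tape 8 (remaining 201 GB)
190 GB → tape 8 (remaining 11 GB)
181 GB → tape 7 (remaining 7 GB)
153 GB → tape 5 (remaining 3 GB)
141 GB → tape 6 (remaining 22 GB)
132 GB → tape 4 (remaining 0 GB)
109 GB → tape 9 (remaining 291 GB)
109 GB → tape 9 (remaining 182 GB)
103 GB → tape 9 (remaining 79 GB)
85 GB → tape 2 (remaining 4 GB)
50 GB → tape 1 (remaining 30 GB)
Final tapes: [320,50] [311,85] [299] [268,132] [244,153] [237,141] [212,181] [199,190] [109,109,103].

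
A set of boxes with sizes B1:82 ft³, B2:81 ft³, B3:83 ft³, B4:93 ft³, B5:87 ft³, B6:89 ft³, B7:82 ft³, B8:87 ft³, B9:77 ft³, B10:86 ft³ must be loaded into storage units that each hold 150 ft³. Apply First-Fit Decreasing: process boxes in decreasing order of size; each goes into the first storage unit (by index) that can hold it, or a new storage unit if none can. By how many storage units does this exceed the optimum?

First-Fit Decreasing: [93] [89] [87] [87] [86] [83] [82] [82] [81] [77] → 10 storage units.
10 boxes exceed 75 ft³ (half the capacity), and no two of those can share a storage unit, so at least 10 storage units are needed.
So 10 is already optimal.

0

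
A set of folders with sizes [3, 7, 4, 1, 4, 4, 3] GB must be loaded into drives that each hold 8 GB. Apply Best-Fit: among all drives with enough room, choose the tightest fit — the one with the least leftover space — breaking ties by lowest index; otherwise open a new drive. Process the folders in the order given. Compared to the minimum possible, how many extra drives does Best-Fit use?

Best-Fit: [3,4,1] [7] [4,4] [3] → 4 drives.
Total size 26 GB; any packing needs at least ⌈26/8⌉ = 4 drives.
So 4 is already optimal.

0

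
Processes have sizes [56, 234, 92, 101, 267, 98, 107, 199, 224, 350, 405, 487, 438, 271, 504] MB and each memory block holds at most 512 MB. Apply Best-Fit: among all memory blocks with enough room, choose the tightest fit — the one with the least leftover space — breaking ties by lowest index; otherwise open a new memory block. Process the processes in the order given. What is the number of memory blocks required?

9

56 MB → memory block 1 (remaining 456 MB)
234 MB → memory block 1 (remaining 222 MB)
92 MB → memory block 1 (remaining 130 MB)
101 MB → memory block 1 (remaining 29 MB)
267 MB → memory block 2 (remaining 245 MB)
98 MB → memory block 2 (remaining 147 MB)
107 MB → memory block 2 (remaining 40 MB)
199 MB → memory block 3 (remaining 313 MB)
224 MB → memory block 3 (remaining 89 MB)
350 MB → memory block 4 (remaining 162 MB)
405 MB → memory block 5 (remaining 107 MB)
487 MB → memory block 6 (remaining 25 MB)
438 MB → memory block 7 (remaining 74 MB)
271 MB → memory block 8 (remaining 241 MB)
504 MB → memory block 9 (remaining 8 MB)
Final memory blocks: [56,234,92,101] [267,98,107] [199,224] [350] [405] [487] [438] [271] [504].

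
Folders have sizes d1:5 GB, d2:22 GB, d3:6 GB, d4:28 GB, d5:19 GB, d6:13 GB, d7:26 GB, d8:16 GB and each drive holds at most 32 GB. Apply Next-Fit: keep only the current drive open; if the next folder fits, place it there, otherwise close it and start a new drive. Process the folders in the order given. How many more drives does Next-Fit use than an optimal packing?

Next-Fit: [5,22] [6] [28] [19,13] [26] [16] → 6 drives.
Total size 135 GB; any packing needs at least ⌈135/32⌉ = 5 drives.
An optimal packing achieves that bound: [28] [26,6] [22,5] [19,13] [16] → 5 drives.
Excess: 6 − 5 = 1.

1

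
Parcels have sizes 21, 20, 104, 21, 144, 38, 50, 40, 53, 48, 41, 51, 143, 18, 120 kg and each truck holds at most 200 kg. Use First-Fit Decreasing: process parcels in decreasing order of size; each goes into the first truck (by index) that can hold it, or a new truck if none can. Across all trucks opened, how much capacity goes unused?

88

Sorted descending: 144, 143, 120, 104, 53, 51, 50, 48, 41, 40, 38, 21, 21, 20, 18.
truck 1: place 144 kg, 56 kg left
truck 2: place 143 kg, 57 kg left
truck 3: place 120 kg, 80 kg left
truck 4: place 104 kg, 96 kg left
truck 1: place 53 kg, 3 kg left
truck 2: place 51 kg, 6 kg left
truck 3: place 50 kg, 30 kg left
truck 4: place 48 kg, 48 kg left
truck 4: place 41 kg, 7 kg left
truck 5: place 40 kg, 160 kg left
truck 5: place 38 kg, 122 kg left
truck 3: place 21 kg, 9 kg left
truck 5: place 21 kg, 101 kg left
truck 5: place 20 kg, 81 kg left
truck 5: place 18 kg, 63 kg left
5 trucks × 200 kg = 1000 kg; used 912 kg; unused 88 kg.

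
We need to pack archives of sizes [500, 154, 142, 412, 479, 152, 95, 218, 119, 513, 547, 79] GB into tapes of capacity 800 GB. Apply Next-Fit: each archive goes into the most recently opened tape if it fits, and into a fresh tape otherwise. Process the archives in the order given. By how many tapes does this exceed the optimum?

Next-Fit: [500,154,142] [412] [479,152,95] [218,119] [513] [547,79] → 6 tapes.
Total size 3410 GB; any packing needs at least ⌈3410/800⌉ = 5 tapes.
An optimal packing achieves that bound: [547,218] [513,154,119] [500,152,142] [479,95,79] [412] → 5 tapes.
Excess: 6 − 5 = 1.

1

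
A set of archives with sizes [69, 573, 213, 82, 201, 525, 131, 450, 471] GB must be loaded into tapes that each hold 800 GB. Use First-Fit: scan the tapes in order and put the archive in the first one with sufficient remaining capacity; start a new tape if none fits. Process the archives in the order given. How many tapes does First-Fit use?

tape 1: place 69 GB, 731 GB left
tape 1: place 573 GB, 158 GB left
tape 2: place 213 GB, 587 GB left
tape 1: place 82 GB, 76 GB left
tape 2: place 201 GB, 386 GB left
tape 3: place 525 GB, 275 GB left
tape 2: place 131 GB, 255 GB left
tape 4: place 450 GB, 350 GB left
tape 5: place 471 GB, 329 GB left
Final tapes: [69,573,82] [213,201,131] [525] [450] [471].

5 tapes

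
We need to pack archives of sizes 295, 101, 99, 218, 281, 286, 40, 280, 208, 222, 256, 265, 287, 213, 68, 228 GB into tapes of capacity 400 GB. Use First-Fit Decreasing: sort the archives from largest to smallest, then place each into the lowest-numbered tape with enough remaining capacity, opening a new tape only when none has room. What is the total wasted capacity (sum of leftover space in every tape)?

1453

Sorted descending: 295, 287, 286, 281, 280, 265, 256, 228, 222, 218, 213, 208, 101, 99, 68, 40.
Put 295 GB in tape 1; 105 GB remain.
Put 287 GB in tape 2; 113 GB remain.
Put 286 GB in tape 3; 114 GB remain.
Put 281 GB in tape 4; 119 GB remain.
Put 280 GB in tape 5; 120 GB remain.
Put 265 GB in tape 6; 135 GB remain.
Put 256 GB in tape 7; 144 GB remain.
Put 228 GB in tape 8; 172 GB remain.
Put 222 GB in tape 9; 178 GB remain.
Put 218 GB in tape 10; 182 GB remain.
Put 213 GB in tape 11; 187 GB remain.
Put 208 GB in tape 12; 192 GB remain.
Put 101 GB in tape 1; 4 GB remain.
Put 99 GB in tape 2; 14 GB remain.
Put 68 GB in tape 3; 46 GB remain.
Put 40 GB in tape 3; 6 GB remain.
12 tapes × 400 GB = 4800 GB; used 3347 GB; unused 1453 GB.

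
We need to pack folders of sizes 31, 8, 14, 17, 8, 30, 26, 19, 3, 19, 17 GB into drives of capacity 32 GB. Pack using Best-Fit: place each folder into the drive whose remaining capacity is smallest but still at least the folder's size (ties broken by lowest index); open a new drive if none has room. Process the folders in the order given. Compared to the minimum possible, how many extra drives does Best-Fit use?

Best-Fit: [31] [8,14,8] [17] [30] [26,3] [19] [19] [17] → 8 drives.
7 folders exceed 16 GB (half the capacity), and no two of those can share a drive, so at least 7 drives are needed.
An optimal packing achieves that bound: [31] [30] [26,3] [19,8] [19,8] [17,14] [17] → 7 drives.
Excess: 8 − 7 = 1.

1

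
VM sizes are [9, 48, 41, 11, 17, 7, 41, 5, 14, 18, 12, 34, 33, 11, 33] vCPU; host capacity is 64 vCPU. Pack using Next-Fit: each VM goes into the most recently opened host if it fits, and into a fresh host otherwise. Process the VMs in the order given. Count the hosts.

7

9 vCPU → host 1 (remaining 55 vCPU)
48 vCPU → host 1 (remaining 7 vCPU)
41 vCPU → host 2 (remaining 23 vCPU)
11 vCPU → host 2 (remaining 12 vCPU)
17 vCPU → host 3 (remaining 47 vCPU)
7 vCPU → host 3 (remaining 40 vCPU)
41 vCPU → host 4 (remaining 23 vCPU)
5 vCPU → host 4 (remaining 18 vCPU)
14 vCPU → host 4 (remaining 4 vCPU)
18 vCPU → host 5 (remaining 46 vCPU)
12 vCPU → host 5 (remaining 34 vCPU)
34 vCPU → host 5 (remaining 0 vCPU)
33 vCPU → host 6 (remaining 31 vCPU)
11 vCPU → host 6 (remaining 20 vCPU)
33 vCPU → host 7 (remaining 31 vCPU)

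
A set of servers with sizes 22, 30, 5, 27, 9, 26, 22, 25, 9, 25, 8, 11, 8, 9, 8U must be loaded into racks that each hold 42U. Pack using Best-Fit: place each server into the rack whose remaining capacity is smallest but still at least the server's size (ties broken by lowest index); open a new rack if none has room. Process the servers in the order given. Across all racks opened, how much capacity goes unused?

rack 1: place 22U, 20U left
rack 2: place 30U, 12U left
rack 2: place 5U, 7U left
rack 3: place 27U, 15U left
rack 3: place 9U, 6U left
rack 4: place 26U, 16U left
rack 5: place 22U, 20U left
rack 6: place 25U, 17U left
rack 4: place 9U, 7U left
rack 7: place 25U, 17U left
rack 6: place 8U, 9U left
rack 7: place 11U, 6U left
rack 6: place 8U, 1U left
rack 1: place 9U, 11U left
rack 1: place 8U, 3U left
7 racks × 42U = 294U; used 244U; unused 50U.

50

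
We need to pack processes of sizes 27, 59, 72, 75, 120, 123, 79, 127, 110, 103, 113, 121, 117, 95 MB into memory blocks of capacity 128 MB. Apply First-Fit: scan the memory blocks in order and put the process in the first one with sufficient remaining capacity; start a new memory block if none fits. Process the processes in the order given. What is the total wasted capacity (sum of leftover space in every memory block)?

323

27 MB → memory block 1 (remaining 101 MB)
59 MB → memory block 1 (remaining 42 MB)
72 MB → memory block 2 (remaining 56 MB)
75 MB → memory block 3 (remaining 53 MB)
120 MB → memory block 4 (remaining 8 MB)
123 MB → memory block 5 (remaining 5 MB)
79 MB → memory block 6 (remaining 49 MB)
127 MB → memory block 7 (remaining 1 MB)
110 MB → memory block 8 (remaining 18 MB)
103 MB → memory block 9 (remaining 25 MB)
113 MB → memory block 10 (remaining 15 MB)
121 MB → memory block 11 (remaining 7 MB)
117 MB → memory block 12 (remaining 11 MB)
95 MB → memory block 13 (remaining 33 MB)
13 memory blocks × 128 MB = 1664 MB; used 1341 MB; unused 323 MB.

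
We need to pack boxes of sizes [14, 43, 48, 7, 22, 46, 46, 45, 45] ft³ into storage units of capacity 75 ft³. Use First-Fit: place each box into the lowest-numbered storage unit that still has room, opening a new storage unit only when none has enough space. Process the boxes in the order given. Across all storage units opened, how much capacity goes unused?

14 ft³ → storage unit 1 (remaining 61 ft³)
43 ft³ → storage unit 1 (remaining 18 ft³)
48 ft³ → storage unit 2 (remaining 27 ft³)
7 ft³ → storage unit 1 (remaining 11 ft³)
22 ft³ → storage unit 2 (remaining 5 ft³)
46 ft³ → storage unit 3 (remaining 29 ft³)
46 ft³ → storage unit 4 (remaining 29 ft³)
45 ft³ → storage unit 5 (remaining 30 ft³)
45 ft³ → storage unit 6 (remaining 30 ft³)
6 storage units × 75 ft³ = 450 ft³; used 316 ft³; unused 134 ft³.

134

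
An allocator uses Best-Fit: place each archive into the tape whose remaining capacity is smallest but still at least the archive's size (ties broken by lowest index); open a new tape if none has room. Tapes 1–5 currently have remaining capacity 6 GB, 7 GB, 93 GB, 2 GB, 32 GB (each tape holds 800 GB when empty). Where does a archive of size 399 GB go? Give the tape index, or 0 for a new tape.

No tape has ≥ 399 GB free, so a new tape is opened.

0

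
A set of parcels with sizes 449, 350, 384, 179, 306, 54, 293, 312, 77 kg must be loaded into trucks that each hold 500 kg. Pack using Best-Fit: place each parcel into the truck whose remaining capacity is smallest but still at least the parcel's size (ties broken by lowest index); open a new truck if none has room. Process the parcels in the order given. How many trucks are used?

449 kg → truck 1 (remaining 51 kg)
350 kg → truck 2 (remaining 150 kg)
384 kg → truck 3 (remaining 116 kg)
179 kg → truck 4 (remaining 321 kg)
306 kg → truck 4 (remaining 15 kg)
54 kg → truck 3 (remaining 62 kg)
293 kg → truck 5 (remaining 207 kg)
312 kg → truck 6 (remaining 188 kg)
77 kg → truck 2 (remaining 73 kg)

6 trucks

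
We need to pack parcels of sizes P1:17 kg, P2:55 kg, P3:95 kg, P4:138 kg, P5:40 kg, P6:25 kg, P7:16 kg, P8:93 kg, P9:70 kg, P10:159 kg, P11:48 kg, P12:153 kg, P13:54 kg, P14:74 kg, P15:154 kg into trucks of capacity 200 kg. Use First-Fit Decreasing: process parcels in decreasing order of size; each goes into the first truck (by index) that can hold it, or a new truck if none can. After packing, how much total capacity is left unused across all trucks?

Sorted descending: 159, 154, 153, 138, 95, 93, 74, 70, 55, 54, 48, 40, 25, 17, 16.
Put 159 kg in truck 1; 41 kg remain.
Put 154 kg in truck 2; 46 kg remain.
Put 153 kg in truck 3; 47 kg remain.
Put 138 kg in truck 4; 62 kg remain.
Put 95 kg in truck 5; 105 kg remain.
Put 93 kg in truck 5; 12 kg remain.
Put 74 kg in truck 6; 126 kg remain.
Put 70 kg in truck 6; 56 kg remain.
Put 55 kg in truck 4; 7 kg remain.
Put 54 kg in truck 6; 2 kg remain.
Put 48 kg in truck 7; 152 kg remain.
Put 40 kg in truck 1; 1 kg remain.
Put 25 kg in truck 2; 21 kg remain.
Put 17 kg in truck 2; 4 kg remain.
Put 16 kg in truck 3; 31 kg remain.
7 trucks × 200 kg = 1400 kg; used 1191 kg; unused 209 kg.

209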